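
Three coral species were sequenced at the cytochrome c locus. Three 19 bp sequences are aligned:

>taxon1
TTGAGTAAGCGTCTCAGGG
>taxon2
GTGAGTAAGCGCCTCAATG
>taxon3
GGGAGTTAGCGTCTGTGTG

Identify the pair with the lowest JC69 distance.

taxon1–taxon2: 4/19 differ, p = 0.211, d = 0.247.
taxon1–taxon3: 6/19 differ, p = 0.316, d = 0.410.
taxon2–taxon3: 6/19 differ, p = 0.316, d = 0.410.
The smallest distance is between taxon1 and taxon2.

taxon1 and taxon2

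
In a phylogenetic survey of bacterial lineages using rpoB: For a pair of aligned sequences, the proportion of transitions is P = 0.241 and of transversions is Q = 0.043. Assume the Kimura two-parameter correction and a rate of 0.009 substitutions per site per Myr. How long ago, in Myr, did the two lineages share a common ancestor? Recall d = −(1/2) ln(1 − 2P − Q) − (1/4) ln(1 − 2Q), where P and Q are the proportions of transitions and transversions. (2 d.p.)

Under the Kimura two-parameter model, d = −½ ln(1 − 2P − Q) − ¼ ln(1 − 2Q).
1 − 2P − Q = 0.475, giving −½ ln(0.475) = 0.372220.
1 − 2Q = 0.914, giving −¼ ln(0.914) = 0.022481.
d = 0.372220 + 0.022481 = 0.394701.
Under a molecular clock d = 2μt, so t = d/(2μ) = 0.394701 / (2 × 0.009) = 21.93 Myr.

21.93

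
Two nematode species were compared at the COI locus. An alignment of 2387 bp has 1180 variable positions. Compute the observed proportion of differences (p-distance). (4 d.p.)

p = 1180/2387 = 0.494344… ≈ 0.4943 (to 4 d.p.).

0.4943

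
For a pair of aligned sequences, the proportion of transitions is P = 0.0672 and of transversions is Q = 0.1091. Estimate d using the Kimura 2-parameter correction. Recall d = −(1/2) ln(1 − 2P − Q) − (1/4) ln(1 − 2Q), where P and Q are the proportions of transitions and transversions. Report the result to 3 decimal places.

0.201

Under the Kimura two-parameter model, d = −½ ln(1 − 2P − Q) − ¼ ln(1 − 2Q).
1 − 2P − Q = 0.7565, giving −½ ln(0.7565) = 0.139526.
1 − 2Q = 0.7818, giving −¼ ln(0.7818) = 0.061539.
d = 0.139526 + 0.061539 = 0.201065.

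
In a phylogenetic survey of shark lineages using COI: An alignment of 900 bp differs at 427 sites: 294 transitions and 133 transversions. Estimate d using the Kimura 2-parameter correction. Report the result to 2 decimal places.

P = 294/900 ≈ 0.326667 and Q = 133/900 ≈ 0.147778.
Under the Kimura two-parameter model, d = −½ ln(1 − 2P − Q) − ¼ ln(1 − 2Q).
1 − 2P − Q = 0.198888, giving −½ ln(0.198888) = 0.807507.
1 − 2Q = 0.704444, giving −¼ ln(0.704444) = 0.087587.
d = 0.807507 + 0.087587 = 0.895094.

0.90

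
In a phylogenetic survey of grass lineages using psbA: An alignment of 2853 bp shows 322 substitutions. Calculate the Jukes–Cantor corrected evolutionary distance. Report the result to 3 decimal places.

p = 322/2853 ≈ 0.112864.
d = −(3/4) ln(1 − 4p/3) = −0.75 ln(1 − 0.150485) = −0.75 ln(0.849515)
  = −0.75 × (-0.163090) = 0.122318 substitutions/site.

0.122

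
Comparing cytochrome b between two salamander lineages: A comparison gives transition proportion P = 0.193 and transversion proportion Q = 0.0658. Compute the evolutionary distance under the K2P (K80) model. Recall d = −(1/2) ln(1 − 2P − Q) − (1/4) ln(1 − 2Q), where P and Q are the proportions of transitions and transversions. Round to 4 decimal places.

Under the Kimura two-parameter model, d = −½ ln(1 − 2P − Q) − ¼ ln(1 − 2Q).
1 − 2P − Q = 0.5482, giving −½ ln(0.5482) = 0.300558.
1 − 2Q = 0.8684, giving −¼ ln(0.8684) = 0.035276.
d = 0.300558 + 0.035276 = 0.335834.

0.3358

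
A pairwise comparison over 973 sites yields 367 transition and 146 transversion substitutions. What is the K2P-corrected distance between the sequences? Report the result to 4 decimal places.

1.2631

P = 367/973 ≈ 0.377184 and Q = 146/973 ≈ 0.150051.
Under the Kimura two-parameter model, d = −½ ln(1 − 2P − Q) − ¼ ln(1 − 2Q).
1 − 2P − Q = 0.095581, giving −½ ln(0.095581) = 1.173891.
1 − 2Q = 0.699898, giving −¼ ln(0.699898) = 0.089205.
d = 1.173891 + 0.089205 = 1.263096.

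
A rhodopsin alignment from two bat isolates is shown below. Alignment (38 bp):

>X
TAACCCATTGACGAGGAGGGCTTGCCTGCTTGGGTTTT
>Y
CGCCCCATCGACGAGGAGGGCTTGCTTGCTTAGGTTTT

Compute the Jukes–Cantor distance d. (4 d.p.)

The sequences differ at 6 of 38 sites (1, 2, 3, 9, 26, 32), so p = 6/38 ≈ 0.157895.
d = −(3/4) ln(1 − 4p/3) = −0.75 ln(1 − 0.210527) = −0.75 ln(0.789473)
  = −0.75 × (-0.236390) = 0.177293 substitutions/site.

0.1773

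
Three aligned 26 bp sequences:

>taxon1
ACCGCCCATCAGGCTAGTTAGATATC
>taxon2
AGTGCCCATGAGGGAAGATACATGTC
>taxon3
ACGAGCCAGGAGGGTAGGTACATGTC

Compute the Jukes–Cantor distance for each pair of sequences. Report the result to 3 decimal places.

d(taxon1,taxon2) = 0.396, d(taxon1,taxon3) = 0.464, d(taxon2,taxon3) = 0.334

taxon1–taxon2: 8/26 sites differ → p ≈ 0.307692, d = −0.75 ln(1 − 0.410256) = 0.396050 ≈ 0.396.
taxon1–taxon3: 9/26 sites differ → p ≈ 0.346154, d = −0.75 ln(1 − 0.461539) = 0.464280 ≈ 0.464.
taxon2–taxon3: 7/26 sites differ → p ≈ 0.269231, d = −0.75 ln(1 − 0.358975) = 0.333515 ≈ 0.334.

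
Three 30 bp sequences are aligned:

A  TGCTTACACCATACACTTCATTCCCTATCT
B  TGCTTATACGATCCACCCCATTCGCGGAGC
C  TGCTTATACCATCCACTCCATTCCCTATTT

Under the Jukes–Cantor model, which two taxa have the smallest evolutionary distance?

A–B: 11/30 differ, p = 0.367, d = 0.503.
A–C: 4/30 differ, p = 0.133, d = 0.147.
B–C: 8/30 differ, p = 0.267, d = 0.330.
The smallest distance is between A and C.

A and C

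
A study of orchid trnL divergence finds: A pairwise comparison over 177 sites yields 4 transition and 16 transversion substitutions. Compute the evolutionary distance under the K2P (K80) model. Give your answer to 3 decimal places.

0.123

P = 4/177 ≈ 0.022599 and Q = 16/177 ≈ 0.090395.
Under the Kimura two-parameter model, d = −½ ln(1 − 2P − Q) − ¼ ln(1 − 2Q).
1 − 2P − Q = 0.864407, giving −½ ln(0.864407) = 0.072856.
1 − 2Q = 0.81921, giving −¼ ln(0.81921) = 0.049854.
d = 0.072856 + 0.049854 = 0.122710.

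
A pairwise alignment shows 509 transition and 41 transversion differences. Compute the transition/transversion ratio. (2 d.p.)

R = 509/41 = 12.414634… ≈ 12.41 (to 2 d.p.).

12.41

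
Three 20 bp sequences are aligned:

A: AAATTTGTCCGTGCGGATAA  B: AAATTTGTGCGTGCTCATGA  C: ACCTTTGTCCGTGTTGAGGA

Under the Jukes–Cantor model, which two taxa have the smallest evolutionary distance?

A and B

A–B: 4/20 differ, p = 0.200, d = 0.233.
A–C: 6/20 differ, p = 0.300, d = 0.383.
B–C: 6/20 differ, p = 0.300, d = 0.383.
The smallest distance is between A and B.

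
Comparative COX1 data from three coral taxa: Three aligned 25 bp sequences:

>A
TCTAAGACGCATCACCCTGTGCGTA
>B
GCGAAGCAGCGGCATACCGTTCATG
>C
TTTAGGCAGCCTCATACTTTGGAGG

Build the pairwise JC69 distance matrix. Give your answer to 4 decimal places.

d(A,B) = 0.7662, d(A,C) = 0.7662, d(B,C) = 0.6626

A–B: 12/25 sites differ → p = 0.48, d = −0.75 ln(1 − 0.64) = 0.766238 ≈ 0.7662.
A–C: 12/25 sites differ → p = 0.48, d = −0.75 ln(1 − 0.64) = 0.766238 ≈ 0.7662.
B–C: 11/25 sites differ → p = 0.44, d = −0.75 ln(1 − 0.586667) = 0.662626 ≈ 0.6626.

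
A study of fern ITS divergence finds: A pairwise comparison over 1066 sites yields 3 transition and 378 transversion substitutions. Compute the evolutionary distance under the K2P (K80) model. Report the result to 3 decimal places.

0.532

P = 3/1066 ≈ 0.002814 and Q = 378/1066 ≈ 0.354597.
Under the Kimura two-parameter model, d = −½ ln(1 − 2P − Q) − ¼ ln(1 − 2Q).
1 − 2P − Q = 0.639775, giving −½ ln(0.639775) = 0.223319.
1 − 2Q = 0.290806, giving −¼ ln(0.290806) = 0.308775.
d = 0.223319 + 0.308775 = 0.532094.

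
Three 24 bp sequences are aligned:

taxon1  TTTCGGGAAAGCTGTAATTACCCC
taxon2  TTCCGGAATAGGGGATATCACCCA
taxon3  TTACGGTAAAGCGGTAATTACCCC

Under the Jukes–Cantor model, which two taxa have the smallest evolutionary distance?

taxon1–taxon2: 9/24 differ, p = 0.375, d = 0.520.
taxon1–taxon3: 3/24 differ, p = 0.125, d = 0.137.
taxon2–taxon3: 8/24 differ, p = 0.333, d = 0.441.
The smallest distance is between taxon1 and taxon3.

taxon1 and taxon3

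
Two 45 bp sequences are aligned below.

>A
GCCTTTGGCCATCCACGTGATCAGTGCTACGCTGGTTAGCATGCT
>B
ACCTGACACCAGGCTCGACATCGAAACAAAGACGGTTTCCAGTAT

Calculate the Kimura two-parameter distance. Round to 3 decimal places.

Of 45 sites, 6 differences are transitions and 17 are transversions, so P = 6/45 ≈ 0.133333 and Q = 17/45 ≈ 0.377778.
Under the Kimura two-parameter model, d = −½ ln(1 − 2P − Q) − ¼ ln(1 − 2Q).
1 − 2P − Q = 0.355556, giving −½ ln(0.355556) = 0.517036.
1 − 2Q = 0.244444, giving −¼ ln(0.244444) = 0.352192.
d = 0.517036 + 0.352192 = 0.869228.

0.869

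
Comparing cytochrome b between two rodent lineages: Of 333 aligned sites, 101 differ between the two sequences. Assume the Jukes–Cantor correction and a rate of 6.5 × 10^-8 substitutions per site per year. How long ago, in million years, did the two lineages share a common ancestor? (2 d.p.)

2.99

p = 101/333 ≈ 0.303303.
d = −(3/4) ln(1 − 4p/3) = −0.75 ln(1 − 0.404404) = −0.75 ln(0.595596)
  = −0.75 × (-0.518193) = 0.388645 substitutions/site.
Under a molecular clock d = 2μt, so t = d/(2μ) = 0.388645 / (2 × 6.5 × 10^-8) = 2.99 million years.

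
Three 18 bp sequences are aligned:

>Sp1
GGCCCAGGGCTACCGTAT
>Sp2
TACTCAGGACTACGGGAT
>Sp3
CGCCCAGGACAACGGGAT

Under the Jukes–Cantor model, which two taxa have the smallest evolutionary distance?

Sp2 and Sp3

Sp1–Sp2: 6/18 differ, p = 0.333, d = 0.441.
Sp1–Sp3: 5/18 differ, p = 0.278, d = 0.347.
Sp2–Sp3: 4/18 differ, p = 0.222, d = 0.264.
The smallest distance is between Sp2 and Sp3.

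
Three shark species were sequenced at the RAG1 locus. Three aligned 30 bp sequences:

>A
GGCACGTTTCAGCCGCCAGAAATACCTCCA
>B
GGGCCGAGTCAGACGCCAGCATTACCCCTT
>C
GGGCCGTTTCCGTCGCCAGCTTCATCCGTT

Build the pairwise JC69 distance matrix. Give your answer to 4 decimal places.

d(A,B) = 0.4408, d(A,C) = 0.6467, d(B,C) = 0.3295

A–B: 10/30 sites differ → p ≈ 0.333333, d = −0.75 ln(1 − 0.444444) = 0.440839 ≈ 0.4408.
A–C: 13/30 sites differ → p ≈ 0.433333, d = −0.75 ln(1 − 0.577777) = 0.646666 ≈ 0.6467.
B–C: 8/30 sites differ → p ≈ 0.266667, d = −0.75 ln(1 − 0.355556) = 0.329526 ≈ 0.3295.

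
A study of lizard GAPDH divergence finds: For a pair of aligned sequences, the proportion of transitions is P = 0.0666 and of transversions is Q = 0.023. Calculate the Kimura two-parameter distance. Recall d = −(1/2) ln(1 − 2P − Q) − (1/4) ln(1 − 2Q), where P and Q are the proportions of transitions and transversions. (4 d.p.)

0.0967

Under the Kimura two-parameter model, d = −½ ln(1 − 2P − Q) − ¼ ln(1 − 2Q).
1 − 2P − Q = 0.8438, giving −½ ln(0.8438) = 0.084920.
1 − 2Q = 0.954, giving −¼ ln(0.954) = 0.011773.
d = 0.084920 + 0.011773 = 0.096693.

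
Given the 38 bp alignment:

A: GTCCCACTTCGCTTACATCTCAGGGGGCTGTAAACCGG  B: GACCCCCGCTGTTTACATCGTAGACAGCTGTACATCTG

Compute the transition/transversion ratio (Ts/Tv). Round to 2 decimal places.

1.00

Transitions are A↔G and C↔T; transversions are all other mismatches.
Transitions: 7. Transversions: 7.
R = 7/7 = 1.00.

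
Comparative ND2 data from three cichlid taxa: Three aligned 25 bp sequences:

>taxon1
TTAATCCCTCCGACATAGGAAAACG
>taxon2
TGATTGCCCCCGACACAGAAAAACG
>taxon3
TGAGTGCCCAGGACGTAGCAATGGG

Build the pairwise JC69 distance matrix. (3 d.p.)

taxon1–taxon2: 6/25 sites differ → p = 0.24, d = −0.75 ln(1 − 0.32) = 0.289247 ≈ 0.289.
taxon1–taxon3: 11/25 sites differ → p = 0.44, d = −0.75 ln(1 − 0.586667) = 0.662626 ≈ 0.663.
taxon2–taxon3: 9/25 sites differ → p = 0.36, d = −0.75 ln(1 − 0.48) = 0.490445 ≈ 0.490.

d(taxon1,taxon2) = 0.289, d(taxon1,taxon3) = 0.663, d(taxon2,taxon3) = 0.490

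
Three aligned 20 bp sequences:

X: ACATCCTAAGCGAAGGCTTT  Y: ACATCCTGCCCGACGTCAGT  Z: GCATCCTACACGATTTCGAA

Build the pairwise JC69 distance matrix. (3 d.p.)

X–Y: 7/20 sites differ → p = 0.35, d = −0.75 ln(1 − 0.466667) = 0.471457 ≈ 0.471.
X–Z: 9/20 sites differ → p = 0.45, d = −0.75 ln(1 − 0.6) = 0.687218 ≈ 0.687.
Y–Z: 8/20 sites differ → p = 0.4, d = −0.75 ln(1 − 0.533333) = 0.571605 ≈ 0.572.

d(X,Y) = 0.471, d(X,Z) = 0.687, d(Y,Z) = 0.572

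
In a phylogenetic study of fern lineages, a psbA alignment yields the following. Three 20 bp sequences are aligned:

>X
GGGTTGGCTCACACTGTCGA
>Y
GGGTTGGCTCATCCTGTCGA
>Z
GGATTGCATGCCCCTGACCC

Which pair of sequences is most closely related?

X–Y: 2/20 differ, p = 0.100, d = 0.107.
X–Z: 9/20 differ, p = 0.450, d = 0.687.
Y–Z: 9/20 differ, p = 0.450, d = 0.687.
The smallest distance is between X and Y.

X and Y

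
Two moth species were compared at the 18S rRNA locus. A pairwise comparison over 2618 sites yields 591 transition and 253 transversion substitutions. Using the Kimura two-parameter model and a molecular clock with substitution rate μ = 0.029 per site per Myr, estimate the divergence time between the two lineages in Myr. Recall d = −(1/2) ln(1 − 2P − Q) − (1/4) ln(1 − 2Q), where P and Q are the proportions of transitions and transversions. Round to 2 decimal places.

7.77

P = 591/2618 ≈ 0.225745 and Q = 253/2618 ≈ 0.096639.
Under the Kimura two-parameter model, d = −½ ln(1 − 2P − Q) − ¼ ln(1 − 2Q).
1 − 2P − Q = 0.451871, giving −½ ln(0.451871) = 0.397179.
1 − 2Q = 0.806722, giving −¼ ln(0.806722) = 0.053694.
d = 0.397179 + 0.053694 = 0.450873.
Under a molecular clock d = 2μt, so t = d/(2μ) = 0.450873 / (2 × 0.029) = 7.77 Myr.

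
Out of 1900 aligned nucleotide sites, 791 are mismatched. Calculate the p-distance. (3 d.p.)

0.416

p = 791/1900 = 0.416315… ≈ 0.416 (to 3 d.p.).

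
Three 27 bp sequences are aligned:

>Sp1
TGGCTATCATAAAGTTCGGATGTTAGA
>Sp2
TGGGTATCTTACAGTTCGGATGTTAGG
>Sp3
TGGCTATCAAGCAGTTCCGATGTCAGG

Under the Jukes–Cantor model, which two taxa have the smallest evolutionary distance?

Sp1 and Sp2

Sp1–Sp2: 4/27 differ, p = 0.148, d = 0.165.
Sp1–Sp3: 6/27 differ, p = 0.222, d = 0.264.
Sp2–Sp3: 6/27 differ, p = 0.222, d = 0.264.
The smallest distance is between Sp1 and Sp2.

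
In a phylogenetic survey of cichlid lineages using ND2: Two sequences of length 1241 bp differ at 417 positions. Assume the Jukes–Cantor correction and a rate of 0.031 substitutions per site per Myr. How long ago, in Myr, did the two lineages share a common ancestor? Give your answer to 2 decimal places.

7.19

p = 417/1241 ≈ 0.336019.
d = −(3/4) ln(1 − 4p/3) = −0.75 ln(1 − 0.448025) = −0.75 ln(0.551975)
  = −0.75 × (-0.594253) = 0.445690 substitutions/site.
Under a molecular clock d = 2μt, so t = d/(2μ) = 0.445690 / (2 × 0.031) = 7.19 Myr.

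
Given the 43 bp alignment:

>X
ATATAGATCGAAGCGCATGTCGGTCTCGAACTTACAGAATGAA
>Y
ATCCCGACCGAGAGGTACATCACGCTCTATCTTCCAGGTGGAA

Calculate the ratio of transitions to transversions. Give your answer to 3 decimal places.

Transitions are A↔G and C↔T; transversions are all other mismatches.
Transitions: 9. Transversions: 10.
R = 9/10 = 0.900.

0.900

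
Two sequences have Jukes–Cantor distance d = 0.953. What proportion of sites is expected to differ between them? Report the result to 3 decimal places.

p = (3/4)(1 − e^(−4d/3)) = 0.75 × (1 − e^(-1.270667)) = 0.75 × (1 − 0.280644) = 0.539517.

0.540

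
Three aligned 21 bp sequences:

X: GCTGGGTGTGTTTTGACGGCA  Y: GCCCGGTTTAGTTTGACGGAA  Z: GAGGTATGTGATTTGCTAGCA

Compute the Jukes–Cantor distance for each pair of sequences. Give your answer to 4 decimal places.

X–Y: 6/21 sites differ → p ≈ 0.285714, d = −0.75 ln(1 − 0.380952) = 0.359679 ≈ 0.3597.
X–Z: 8/21 sites differ → p ≈ 0.380952, d = −0.75 ln(1 − 0.507936) = 0.531860 ≈ 0.5319.
Y–Z: 12/21 sites differ → p ≈ 0.571429, d = −0.75 ln(1 − 0.761905) = 1.076314 ≈ 1.0763.

d(X,Y) = 0.3597, d(X,Z) = 0.5319, d(Y,Z) = 1.0763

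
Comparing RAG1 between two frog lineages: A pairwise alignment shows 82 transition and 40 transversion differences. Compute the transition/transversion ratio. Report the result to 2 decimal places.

2.05

R = 82/40 = 2.05.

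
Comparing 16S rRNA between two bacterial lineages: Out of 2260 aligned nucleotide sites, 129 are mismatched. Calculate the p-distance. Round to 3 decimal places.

0.057

p = 129/2260 = 0.057079… ≈ 0.057 (to 3 d.p.).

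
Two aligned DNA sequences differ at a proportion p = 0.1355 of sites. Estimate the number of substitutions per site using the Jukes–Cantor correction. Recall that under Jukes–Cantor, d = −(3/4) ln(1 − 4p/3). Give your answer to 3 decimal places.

0.149

d = −(3/4) ln(1 − 4p/3) = −0.75 ln(1 − 0.180667) = −0.75 ln(0.819333)
  = −0.75 × (-0.199265) = 0.149449 substitutions/site.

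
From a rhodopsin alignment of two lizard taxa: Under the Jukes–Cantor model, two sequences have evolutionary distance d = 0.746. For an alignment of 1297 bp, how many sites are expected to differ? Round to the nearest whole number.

613

Invert JC69: p = (3/4)(1 − e^(−4d/3)) = 0.75 × (1 − e^(-0.994667)) = 0.75 × (1 − 0.369847) = 0.472615.
Expected differing sites = pL ≈ 0.472615 × 1297 = 612.981655 ≈ 613.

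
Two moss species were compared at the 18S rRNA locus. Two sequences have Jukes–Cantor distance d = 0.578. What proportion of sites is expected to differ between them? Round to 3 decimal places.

p = (3/4)(1 − e^(−4d/3)) = 0.75 × (1 − e^(-0.770667)) = 0.75 × (1 − 0.462704) = 0.402972.

0.403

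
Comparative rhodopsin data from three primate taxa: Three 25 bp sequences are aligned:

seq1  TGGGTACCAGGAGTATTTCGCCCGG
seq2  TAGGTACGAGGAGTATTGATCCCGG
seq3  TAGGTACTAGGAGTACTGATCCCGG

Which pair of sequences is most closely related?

seq2 and seq3

seq1–seq2: 5/25 differ, p = 0.200, d = 0.233.
seq1–seq3: 6/25 differ, p = 0.240, d = 0.289.
seq2–seq3: 2/25 differ, p = 0.080, d = 0.085.
The smallest distance is between seq2 and seq3.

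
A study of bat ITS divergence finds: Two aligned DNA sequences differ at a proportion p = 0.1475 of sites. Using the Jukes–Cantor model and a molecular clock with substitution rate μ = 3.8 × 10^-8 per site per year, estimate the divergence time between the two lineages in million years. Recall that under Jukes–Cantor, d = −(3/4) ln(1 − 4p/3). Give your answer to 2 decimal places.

d = −(3/4) ln(1 − 4p/3) = −0.75 ln(1 − 0.196667) = −0.75 ln(0.803333)
  = −0.75 × (-0.218986) = 0.164240 substitutions/site.
Under a molecular clock d = 2μt, so t = d/(2μ) = 0.164240 / (2 × 3.8 × 10^-8) = 2.16 million years.

2.16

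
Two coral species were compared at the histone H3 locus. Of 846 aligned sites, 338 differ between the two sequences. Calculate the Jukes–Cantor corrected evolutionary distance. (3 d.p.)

0.571

p = 338/846 ≈ 0.399527.
d = −(3/4) ln(1 − 4p/3) = −0.75 ln(1 − 0.532703) = −0.75 ln(0.467297)
  = −0.75 × (-0.760790) = 0.570593 substitutions/site.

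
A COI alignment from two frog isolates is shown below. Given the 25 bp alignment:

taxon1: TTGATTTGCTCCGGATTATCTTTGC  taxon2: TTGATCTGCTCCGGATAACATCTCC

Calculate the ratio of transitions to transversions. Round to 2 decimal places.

Transitions are A↔G and C↔T; transversions are all other mismatches.
Transitions: 3. Transversions: 3.
R = 3/3 = 1.00.

1.00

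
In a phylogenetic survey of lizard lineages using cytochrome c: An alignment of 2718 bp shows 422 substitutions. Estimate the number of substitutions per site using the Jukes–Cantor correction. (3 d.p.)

p = 422/2718 ≈ 0.155261.
d = −(3/4) ln(1 − 4p/3) = −0.75 ln(1 − 0.207015) = −0.75 ln(0.792985)
  = −0.75 × (-0.231951) = 0.173963 substitutions/site.

0.174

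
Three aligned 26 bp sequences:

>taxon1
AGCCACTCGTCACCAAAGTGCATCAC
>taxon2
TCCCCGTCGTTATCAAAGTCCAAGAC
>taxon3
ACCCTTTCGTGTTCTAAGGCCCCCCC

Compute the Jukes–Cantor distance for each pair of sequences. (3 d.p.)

d(taxon1,taxon2) = 0.464, d(taxon1,taxon3) = 0.717, d(taxon2,taxon3) = 0.623

taxon1–taxon2: 9/26 sites differ → p ≈ 0.346154, d = −0.75 ln(1 − 0.461539) = 0.464280 ≈ 0.464.
taxon1–taxon3: 12/26 sites differ → p ≈ 0.461538, d = −0.75 ln(1 − 0.615384) = 0.716632 ≈ 0.717.
taxon2–taxon3: 11/26 sites differ → p ≈ 0.423077, d = −0.75 ln(1 − 0.564103) = 0.622762 ≈ 0.623.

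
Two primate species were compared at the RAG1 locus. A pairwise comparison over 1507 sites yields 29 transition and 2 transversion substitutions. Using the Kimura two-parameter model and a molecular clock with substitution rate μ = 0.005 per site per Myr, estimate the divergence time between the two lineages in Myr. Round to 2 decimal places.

2.10

P = 29/1507 ≈ 0.019244 and Q = 2/1507 ≈ 0.001327.
Under the Kimura two-parameter model, d = −½ ln(1 − 2P − Q) − ¼ ln(1 − 2Q).
1 − 2P − Q = 0.960185, giving −½ ln(0.960185) = 0.020315.
1 − 2Q = 0.997346, giving −¼ ln(0.997346) = 0.000664.
d = 0.020315 + 0.000664 = 0.020979.
Under a molecular clock d = 2μt, so t = d/(2μ) = 0.020979 / (2 × 0.005) = 2.10 Myr.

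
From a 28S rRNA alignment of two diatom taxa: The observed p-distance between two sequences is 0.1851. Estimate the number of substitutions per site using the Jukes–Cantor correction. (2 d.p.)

d = −(3/4) ln(1 − 4p/3) = −0.75 ln(1 − 0.2468) = −0.75 ln(0.7532)
  = −0.75 × (-0.283424) = 0.212568 substitutions/site.

0.21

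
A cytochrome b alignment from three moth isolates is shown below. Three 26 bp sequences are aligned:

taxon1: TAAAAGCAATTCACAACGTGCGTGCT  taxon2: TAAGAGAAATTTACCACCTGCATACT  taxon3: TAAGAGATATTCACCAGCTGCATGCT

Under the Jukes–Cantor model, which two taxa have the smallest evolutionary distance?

taxon1–taxon2: 7/26 differ, p = 0.269, d = 0.334.
taxon1–taxon3: 7/26 differ, p = 0.269, d = 0.334.
taxon2–taxon3: 4/26 differ, p = 0.154, d = 0.172.
The smallest distance is between taxon2 and taxon3.

taxon2 and taxon3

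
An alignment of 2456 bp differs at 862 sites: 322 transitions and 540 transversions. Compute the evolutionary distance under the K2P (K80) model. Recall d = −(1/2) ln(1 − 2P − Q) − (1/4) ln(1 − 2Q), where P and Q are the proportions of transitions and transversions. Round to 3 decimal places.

0.474

P = 322/2456 ≈ 0.131107 and Q = 540/2456 ≈ 0.21987.
Under the Kimura two-parameter model, d = −½ ln(1 − 2P − Q) − ¼ ln(1 − 2Q).
1 − 2P − Q = 0.517916, giving −½ ln(0.517916) = 0.328971.
1 − 2Q = 0.56026, giving −¼ ln(0.56026) = 0.144839.
d = 0.328971 + 0.144839 = 0.473810.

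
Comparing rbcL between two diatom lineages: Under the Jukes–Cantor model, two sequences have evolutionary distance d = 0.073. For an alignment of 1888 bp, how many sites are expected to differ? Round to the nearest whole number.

Invert JC69: p = (3/4)(1 − e^(−4d/3)) = 0.75 × (1 − e^(-0.097333)) = 0.75 × (1 − 0.907254) = 0.069560.
Expected differing sites = pL ≈ 0.069560 × 1888 = 131.32928 ≈ 131.

131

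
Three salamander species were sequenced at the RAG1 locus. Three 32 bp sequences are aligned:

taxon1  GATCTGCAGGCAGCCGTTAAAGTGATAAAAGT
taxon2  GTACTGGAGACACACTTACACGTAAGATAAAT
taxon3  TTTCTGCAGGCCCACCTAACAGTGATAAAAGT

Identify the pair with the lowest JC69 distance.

taxon1–taxon2: 14/32 differ, p = 0.438, d = 0.657.
taxon1–taxon3: 8/32 differ, p = 0.250, d = 0.304.
taxon2–taxon3: 13/32 differ, p = 0.406, d = 0.585.
The smallest distance is between taxon1 and taxon3.

taxon1 and taxon3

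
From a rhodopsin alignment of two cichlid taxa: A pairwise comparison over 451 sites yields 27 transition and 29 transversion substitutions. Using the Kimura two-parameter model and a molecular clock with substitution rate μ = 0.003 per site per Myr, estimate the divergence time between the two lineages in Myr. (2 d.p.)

P = 27/451 ≈ 0.059867 and Q = 29/451 ≈ 0.064302.
Under the Kimura two-parameter model, d = −½ ln(1 − 2P − Q) − ¼ ln(1 − 2Q).
1 − 2P − Q = 0.815964, giving −½ ln(0.815964) = 0.101693.
1 − 2Q = 0.871396, giving −¼ ln(0.871396) = 0.034415.
d = 0.101693 + 0.034415 = 0.136108.
Under a molecular clock d = 2μt, so t = d/(2μ) = 0.136108 / (2 × 0.003) = 22.68 Myr.

22.68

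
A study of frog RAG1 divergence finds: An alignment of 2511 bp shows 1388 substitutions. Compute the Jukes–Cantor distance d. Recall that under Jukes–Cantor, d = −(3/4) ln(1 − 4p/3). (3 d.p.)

1.002

p = 1388/2511 ≈ 0.552768.
d = −(3/4) ln(1 − 4p/3) = −0.75 ln(1 − 0.737024) = −0.75 ln(0.262976)
  = −0.75 × (-1.335693) = 1.001770 substitutions/site.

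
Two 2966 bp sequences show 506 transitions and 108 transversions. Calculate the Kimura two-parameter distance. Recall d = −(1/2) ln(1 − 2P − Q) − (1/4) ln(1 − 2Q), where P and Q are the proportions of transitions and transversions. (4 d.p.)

0.2560

P = 506/2966 ≈ 0.1706 and Q = 108/2966 ≈ 0.036413.
Under the Kimura two-parameter model, d = −½ ln(1 − 2P − Q) − ¼ ln(1 − 2Q).
1 − 2P − Q = 0.622387, giving −½ ln(0.622387) = 0.237097.
1 − 2Q = 0.927174, giving −¼ ln(0.927174) = 0.018904.
d = 0.237097 + 0.018904 = 0.256001.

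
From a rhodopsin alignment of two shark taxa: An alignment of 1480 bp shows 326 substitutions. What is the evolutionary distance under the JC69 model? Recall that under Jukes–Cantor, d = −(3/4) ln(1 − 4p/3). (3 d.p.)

p = 326/1480 ≈ 0.22027.
d = −(3/4) ln(1 − 4p/3) = −0.75 ln(1 − 0.293693) = −0.75 ln(0.706307)
  = −0.75 × (-0.347705) = 0.260779 substitutions/site.

0.261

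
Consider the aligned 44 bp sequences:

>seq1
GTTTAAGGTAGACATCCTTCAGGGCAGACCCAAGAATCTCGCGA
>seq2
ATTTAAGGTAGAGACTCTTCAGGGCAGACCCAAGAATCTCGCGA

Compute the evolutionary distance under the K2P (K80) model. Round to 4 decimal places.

Of 44 sites, 3 differences are transitions and 1 are transversions, so P = 3/44 ≈ 0.068182 and Q = 1/44 ≈ 0.022727.
Under the Kimura two-parameter model, d = −½ ln(1 − 2P − Q) − ¼ ln(1 − 2Q).
1 − 2P − Q = 0.840909, giving −½ ln(0.840909) = 0.086636.
1 − 2Q = 0.954546, giving −¼ ln(0.954546) = 0.011630.
d = 0.086636 + 0.011630 = 0.098266.

0.0983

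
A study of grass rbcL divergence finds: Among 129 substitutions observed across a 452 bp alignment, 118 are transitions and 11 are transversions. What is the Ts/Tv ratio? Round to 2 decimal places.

10.73

R = 118/11 = 10.727272… ≈ 10.73 (to 2 d.p.).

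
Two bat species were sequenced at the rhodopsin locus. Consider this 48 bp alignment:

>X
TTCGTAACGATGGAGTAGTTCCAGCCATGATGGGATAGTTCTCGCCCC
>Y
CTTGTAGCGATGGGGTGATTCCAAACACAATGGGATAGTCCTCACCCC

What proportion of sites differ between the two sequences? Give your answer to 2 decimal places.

0.25

The sequences differ at 12 of 48 positions.
p = 12/48 = 0.25.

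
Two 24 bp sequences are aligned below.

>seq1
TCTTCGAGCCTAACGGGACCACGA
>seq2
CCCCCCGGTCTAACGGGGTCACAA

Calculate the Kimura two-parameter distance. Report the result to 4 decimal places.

0.6378

Of 24 sites, 8 differences are transitions and 1 are transversions, so P = 8/24 ≈ 0.333333 and Q = 1/24 ≈ 0.041667.
Under the Kimura two-parameter model, d = −½ ln(1 − 2P − Q) − ¼ ln(1 − 2Q).
1 − 2P − Q = 0.291667, giving −½ ln(0.291667) = 0.616071.
1 − 2Q = 0.916666, giving −¼ ln(0.916666) = 0.021753.
d = 0.616071 + 0.021753 = 0.637824.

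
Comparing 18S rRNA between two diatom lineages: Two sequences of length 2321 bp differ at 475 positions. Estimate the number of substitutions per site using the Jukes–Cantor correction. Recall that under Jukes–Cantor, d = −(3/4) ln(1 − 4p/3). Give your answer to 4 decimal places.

p = 475/2321 ≈ 0.204653.
d = −(3/4) ln(1 − 4p/3) = −0.75 ln(1 − 0.272871) = −0.75 ln(0.727129)
  = −0.75 × (-0.318651) = 0.238988 substitutions/site.

0.2390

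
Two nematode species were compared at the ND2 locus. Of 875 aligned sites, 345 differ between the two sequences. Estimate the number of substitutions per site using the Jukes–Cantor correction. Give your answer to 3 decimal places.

0.559

p = 345/875 ≈ 0.394286.
d = −(3/4) ln(1 − 4p/3) = −0.75 ln(1 − 0.525715) = −0.75 ln(0.474285)
  = −0.75 × (-0.745947) = 0.559460 substitutions/site.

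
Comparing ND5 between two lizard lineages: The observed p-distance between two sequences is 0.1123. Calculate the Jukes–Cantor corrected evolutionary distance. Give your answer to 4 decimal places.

0.1217

d = −(3/4) ln(1 − 4p/3) = −0.75 ln(1 − 0.149733) = −0.75 ln(0.850267)
  = −0.75 × (-0.162205) = 0.121654 substitutions/site.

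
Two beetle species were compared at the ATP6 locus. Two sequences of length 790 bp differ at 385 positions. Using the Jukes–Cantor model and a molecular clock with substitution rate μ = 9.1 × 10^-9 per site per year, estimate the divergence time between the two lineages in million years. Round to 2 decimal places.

p = 385/790 ≈ 0.487342.
d = −(3/4) ln(1 − 4p/3) = −0.75 ln(1 − 0.649789) = −0.75 ln(0.350211)
  = −0.75 × (-1.049219) = 0.786914 substitutions/site.
Under a molecular clock d = 2μt, so t = d/(2μ) = 0.786914 / (2 × 9.1 × 10^-9) = 43.24 million years.

43.24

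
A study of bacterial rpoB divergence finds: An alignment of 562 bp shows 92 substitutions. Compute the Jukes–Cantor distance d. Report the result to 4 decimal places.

0.1847

p = 92/562 ≈ 0.163701.
d = −(3/4) ln(1 − 4p/3) = −0.75 ln(1 − 0.218268) = −0.75 ln(0.781732)
  = −0.75 × (-0.246243) = 0.184682 substitutions/site.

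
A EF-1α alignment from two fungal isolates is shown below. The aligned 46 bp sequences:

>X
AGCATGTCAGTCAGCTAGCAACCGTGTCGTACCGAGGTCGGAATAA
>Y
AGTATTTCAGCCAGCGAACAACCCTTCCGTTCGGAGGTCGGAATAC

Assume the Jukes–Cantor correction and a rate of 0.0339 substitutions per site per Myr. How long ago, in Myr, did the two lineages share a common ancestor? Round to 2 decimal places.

The sequences differ at 11 of 46 sites, so p = 11/46 ≈ 0.23913.
d = −(3/4) ln(1 − 4p/3) = −0.75 ln(1 − 0.31884) = −0.75 ln(0.68116)
  = −0.75 × (-0.383958) = 0.287969 substitutions/site.
Under a molecular clock d = 2μt, so t = d/(2μ) = 0.287969 / (2 × 0.0339) = 4.25 Myr.

4.25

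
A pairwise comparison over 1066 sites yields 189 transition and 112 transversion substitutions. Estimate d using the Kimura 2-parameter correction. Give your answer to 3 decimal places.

P = 189/1066 ≈ 0.177298 and Q = 112/1066 ≈ 0.105066.
Under the Kimura two-parameter model, d = −½ ln(1 − 2P − Q) − ¼ ln(1 − 2Q).
1 − 2P − Q = 0.540338, giving −½ ln(0.540338) = 0.307780.
1 − 2Q = 0.789868, giving −¼ ln(0.789868) = 0.058972.
d = 0.307780 + 0.058972 = 0.366752.

0.367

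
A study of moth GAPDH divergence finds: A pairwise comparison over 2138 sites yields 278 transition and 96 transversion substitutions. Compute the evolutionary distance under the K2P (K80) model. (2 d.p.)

0.21

P = 278/2138 ≈ 0.130028 and Q = 96/2138 ≈ 0.044902.
Under the Kimura two-parameter model, d = −½ ln(1 − 2P − Q) − ¼ ln(1 − 2Q).
1 − 2P − Q = 0.695042, giving −½ ln(0.695042) = 0.181892.
1 − 2Q = 0.910196, giving −¼ ln(0.910196) = 0.023524.
d = 0.181892 + 0.023524 = 0.205416.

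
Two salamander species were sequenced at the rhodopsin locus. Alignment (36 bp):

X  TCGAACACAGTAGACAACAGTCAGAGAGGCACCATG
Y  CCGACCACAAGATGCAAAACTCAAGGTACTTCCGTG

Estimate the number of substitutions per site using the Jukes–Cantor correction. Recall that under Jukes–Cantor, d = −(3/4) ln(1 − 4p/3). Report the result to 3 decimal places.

The sequences differ at 16 of 36 sites, so p = 16/36 ≈ 0.444444.
d = −(3/4) ln(1 − 4p/3) = −0.75 ln(1 − 0.592592) = −0.75 ln(0.407408)
  = −0.75 × (-0.897940) = 0.673455 substitutions/site.

0.673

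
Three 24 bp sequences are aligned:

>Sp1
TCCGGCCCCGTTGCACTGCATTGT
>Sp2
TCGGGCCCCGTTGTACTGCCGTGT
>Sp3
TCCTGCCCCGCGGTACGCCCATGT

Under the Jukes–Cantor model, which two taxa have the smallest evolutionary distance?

Sp1–Sp2: 4/24 differ, p = 0.167, d = 0.188.
Sp1–Sp3: 8/24 differ, p = 0.333, d = 0.441.
Sp2–Sp3: 7/24 differ, p = 0.292, d = 0.369.
The smallest distance is between Sp1 and Sp2.

Sp1 and Sp2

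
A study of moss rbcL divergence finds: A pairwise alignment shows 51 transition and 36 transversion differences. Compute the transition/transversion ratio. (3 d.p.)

R = 51/36 = 1.416666… ≈ 1.417 (to 3 d.p.).

1.417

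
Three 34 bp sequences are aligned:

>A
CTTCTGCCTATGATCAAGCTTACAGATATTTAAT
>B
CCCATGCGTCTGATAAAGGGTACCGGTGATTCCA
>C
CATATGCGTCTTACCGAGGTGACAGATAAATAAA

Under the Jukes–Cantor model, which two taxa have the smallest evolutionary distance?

A and C

A–B: 15/34 differ, p = 0.441, d = 0.665.
A–C: 12/34 differ, p = 0.353, d = 0.477.
B–C: 14/34 differ, p = 0.412, d = 0.597.
The smallest distance is between A and C.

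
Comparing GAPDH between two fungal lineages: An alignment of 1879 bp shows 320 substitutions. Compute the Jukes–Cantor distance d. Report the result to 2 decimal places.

0.19

p = 320/1879 ≈ 0.170303.
d = −(3/4) ln(1 − 4p/3) = −0.75 ln(1 − 0.227071) = −0.75 ln(0.772929)
  = −0.75 × (-0.257568) = 0.193176 substitutions/site.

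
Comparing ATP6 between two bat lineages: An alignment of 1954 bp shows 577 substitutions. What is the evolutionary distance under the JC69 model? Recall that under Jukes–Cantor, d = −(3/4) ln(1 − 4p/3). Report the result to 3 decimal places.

p = 577/1954 ≈ 0.295292.
d = −(3/4) ln(1 − 4p/3) = −0.75 ln(1 − 0.393723) = −0.75 ln(0.606277)
  = −0.75 × (-0.500418) = 0.375314 substitutions/site.

0.375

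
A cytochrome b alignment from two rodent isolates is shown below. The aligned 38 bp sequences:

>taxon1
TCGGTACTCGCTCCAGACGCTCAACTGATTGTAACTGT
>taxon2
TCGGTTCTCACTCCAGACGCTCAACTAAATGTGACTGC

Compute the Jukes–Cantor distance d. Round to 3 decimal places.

0.177

The sequences differ at 6 of 38 sites (6, 10, 27, 29, 33, 38), so p = 6/38 ≈ 0.157895.
d = −(3/4) ln(1 − 4p/3) = −0.75 ln(1 − 0.210527) = −0.75 ln(0.789473)
  = −0.75 × (-0.236390) = 0.177293 substitutions/site.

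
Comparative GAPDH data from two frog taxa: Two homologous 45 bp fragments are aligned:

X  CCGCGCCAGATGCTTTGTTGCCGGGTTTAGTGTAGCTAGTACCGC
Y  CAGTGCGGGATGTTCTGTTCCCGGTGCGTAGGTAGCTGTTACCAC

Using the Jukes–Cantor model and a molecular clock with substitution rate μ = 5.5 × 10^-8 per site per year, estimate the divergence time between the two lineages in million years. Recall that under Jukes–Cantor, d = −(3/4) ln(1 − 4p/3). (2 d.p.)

The sequences differ at 17 of 45 sites, so p = 17/45 ≈ 0.377778.
d = −(3/4) ln(1 − 4p/3) = −0.75 ln(1 − 0.503704) = −0.75 ln(0.496296)
  = −0.75 × (-0.700583) = 0.525437 substitutions/site.
Under a molecular clock d = 2μt, so t = d/(2μ) = 0.525437 / (2 × 5.5 × 10^-8) = 4.78 million years.

4.78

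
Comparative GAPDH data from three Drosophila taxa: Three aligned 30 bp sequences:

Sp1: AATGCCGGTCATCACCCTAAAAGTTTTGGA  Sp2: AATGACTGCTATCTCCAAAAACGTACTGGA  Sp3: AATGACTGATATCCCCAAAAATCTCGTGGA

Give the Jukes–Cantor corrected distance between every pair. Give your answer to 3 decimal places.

d(Sp1,Sp2) = 0.441, d(Sp1,Sp3) = 0.503, d(Sp2,Sp3) = 0.233

Sp1–Sp2: 10/30 sites differ → p ≈ 0.333333, d = −0.75 ln(1 − 0.444444) = 0.440839 ≈ 0.441.
Sp1–Sp3: 11/30 sites differ → p ≈ 0.366667, d = −0.75 ln(1 − 0.488889) = 0.503376 ≈ 0.503.
Sp2–Sp3: 6/30 sites differ → p = 0.2, d = −0.75 ln(1 − 0.266667) = 0.232617 ≈ 0.233.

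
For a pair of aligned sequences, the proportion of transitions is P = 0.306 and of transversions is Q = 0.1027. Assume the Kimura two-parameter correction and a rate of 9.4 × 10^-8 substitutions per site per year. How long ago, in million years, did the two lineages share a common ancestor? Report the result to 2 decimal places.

3.64

Under the Kimura two-parameter model, d = −½ ln(1 − 2P − Q) − ¼ ln(1 − 2Q).
1 − 2P − Q = 0.2853, giving −½ ln(0.2853) = 0.627107.
1 − 2Q = 0.7946, giving −¼ ln(0.7946) = 0.057479.
d = 0.627107 + 0.057479 = 0.684586.
Under a molecular clock d = 2μt, so t = d/(2μ) = 0.684586 / (2 × 9.4 × 10^-8) = 3.64 million years.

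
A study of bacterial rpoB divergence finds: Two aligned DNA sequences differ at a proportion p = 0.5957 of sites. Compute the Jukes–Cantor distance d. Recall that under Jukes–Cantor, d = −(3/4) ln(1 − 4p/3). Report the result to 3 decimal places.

d = −(3/4) ln(1 − 4p/3) = −0.75 ln(1 − 0.794267) = −0.75 ln(0.205733)
  = −0.75 × (-1.581176) = 1.185882 substitutions/site.

1.186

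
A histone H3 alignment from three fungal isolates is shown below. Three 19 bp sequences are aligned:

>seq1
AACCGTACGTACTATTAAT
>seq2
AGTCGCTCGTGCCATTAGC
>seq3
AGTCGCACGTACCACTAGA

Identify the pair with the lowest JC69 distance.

seq2 and seq3

seq1–seq2: 8/19 differ, p = 0.421, d = 0.618.
seq1–seq3: 7/19 differ, p = 0.368, d = 0.507.
seq2–seq3: 4/19 differ, p = 0.211, d = 0.247.
The smallest distance is between seq2 and seq3.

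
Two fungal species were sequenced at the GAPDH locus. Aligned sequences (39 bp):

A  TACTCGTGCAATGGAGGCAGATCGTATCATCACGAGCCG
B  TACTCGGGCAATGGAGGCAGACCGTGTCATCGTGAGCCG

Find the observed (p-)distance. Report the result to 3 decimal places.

The sequences differ at 5 of 39 positions (sites 7, 22, 26, 32, 33).
p = 5/39 = 0.128205… ≈ 0.128 (to 3 d.p.).

0.128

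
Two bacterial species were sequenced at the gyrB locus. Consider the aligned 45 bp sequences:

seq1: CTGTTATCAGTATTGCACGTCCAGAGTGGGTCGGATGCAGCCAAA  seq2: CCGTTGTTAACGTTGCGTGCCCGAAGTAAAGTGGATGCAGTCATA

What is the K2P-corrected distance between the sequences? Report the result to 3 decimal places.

0.728

Of 45 sites, 16 differences are transitions and 2 are transversions, so P = 16/45 ≈ 0.355556 and Q = 2/45 ≈ 0.044444.
Under the Kimura two-parameter model, d = −½ ln(1 − 2P − Q) − ¼ ln(1 − 2Q).
1 − 2P − Q = 0.244444, giving −½ ln(0.244444) = 0.704385.
1 − 2Q = 0.911112, giving −¼ ln(0.911112) = 0.023272.
d = 0.704385 + 0.023272 = 0.727657.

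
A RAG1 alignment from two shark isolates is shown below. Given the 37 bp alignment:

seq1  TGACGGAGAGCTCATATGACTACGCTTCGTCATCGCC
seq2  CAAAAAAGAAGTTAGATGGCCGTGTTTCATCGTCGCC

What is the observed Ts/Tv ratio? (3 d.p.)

Transitions are A↔G and C↔T; transversions are all other mismatches.
Transitions: 13. Transversions: 3.
R = 13/3 = 4.333333… ≈ 4.333 (to 3 d.p.).

4.333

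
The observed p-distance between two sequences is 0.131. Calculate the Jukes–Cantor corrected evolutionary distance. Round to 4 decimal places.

d = −(3/4) ln(1 − 4p/3) = −0.75 ln(1 − 0.174667) = −0.75 ln(0.825333)
  = −0.75 × (-0.191968) = 0.143976 substitutions/site.

0.1440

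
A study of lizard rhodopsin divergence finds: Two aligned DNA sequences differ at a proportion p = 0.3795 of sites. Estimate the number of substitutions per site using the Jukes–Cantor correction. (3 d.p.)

0.529

d = −(3/4) ln(1 − 4p/3) = −0.75 ln(1 − 0.506) = −0.75 ln(0.494)
  = −0.75 × (-0.705220) = 0.528915 substitutions/site.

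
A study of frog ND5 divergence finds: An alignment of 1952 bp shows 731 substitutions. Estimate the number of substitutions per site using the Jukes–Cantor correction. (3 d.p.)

0.519

p = 731/1952 ≈ 0.374488.
d = −(3/4) ln(1 − 4p/3) = −0.75 ln(1 − 0.499317) = −0.75 ln(0.500683)
  = −0.75 × (-0.691782) = 0.518837 substitutions/site.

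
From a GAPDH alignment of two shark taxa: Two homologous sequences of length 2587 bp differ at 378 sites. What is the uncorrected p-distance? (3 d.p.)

p = 378/2587 = 0.146115… ≈ 0.146 (to 3 d.p.).

0.146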